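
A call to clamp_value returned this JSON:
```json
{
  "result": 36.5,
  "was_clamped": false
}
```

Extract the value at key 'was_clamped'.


false


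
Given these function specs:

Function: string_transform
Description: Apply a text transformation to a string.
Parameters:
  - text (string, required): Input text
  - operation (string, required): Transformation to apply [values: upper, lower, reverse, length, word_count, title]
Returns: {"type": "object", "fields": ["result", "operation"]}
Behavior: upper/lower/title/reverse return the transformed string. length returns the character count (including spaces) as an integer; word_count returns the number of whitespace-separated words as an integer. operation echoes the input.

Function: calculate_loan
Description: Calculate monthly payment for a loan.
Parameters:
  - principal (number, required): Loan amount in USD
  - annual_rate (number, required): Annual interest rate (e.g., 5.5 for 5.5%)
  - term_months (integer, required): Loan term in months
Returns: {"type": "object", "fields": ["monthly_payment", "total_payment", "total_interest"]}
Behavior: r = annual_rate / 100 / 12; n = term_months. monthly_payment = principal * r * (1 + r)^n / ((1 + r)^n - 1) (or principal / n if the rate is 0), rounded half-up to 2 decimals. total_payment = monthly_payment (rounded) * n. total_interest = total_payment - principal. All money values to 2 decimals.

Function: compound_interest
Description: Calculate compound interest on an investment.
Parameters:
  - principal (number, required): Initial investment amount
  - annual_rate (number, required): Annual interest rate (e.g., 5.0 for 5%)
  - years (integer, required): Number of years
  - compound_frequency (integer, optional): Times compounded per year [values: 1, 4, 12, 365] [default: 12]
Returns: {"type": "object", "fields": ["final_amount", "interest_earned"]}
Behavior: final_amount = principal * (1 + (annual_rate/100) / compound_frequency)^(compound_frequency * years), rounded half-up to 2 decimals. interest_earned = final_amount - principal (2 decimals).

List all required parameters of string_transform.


Parameters of string_transform and their required/optional flag:
  text: required
  operation: required
operation, text


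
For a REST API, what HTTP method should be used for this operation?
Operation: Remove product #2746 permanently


GET = read, POST = create, PUT = update/replace, DELETE = remove
This operation is a removal.
DELETE


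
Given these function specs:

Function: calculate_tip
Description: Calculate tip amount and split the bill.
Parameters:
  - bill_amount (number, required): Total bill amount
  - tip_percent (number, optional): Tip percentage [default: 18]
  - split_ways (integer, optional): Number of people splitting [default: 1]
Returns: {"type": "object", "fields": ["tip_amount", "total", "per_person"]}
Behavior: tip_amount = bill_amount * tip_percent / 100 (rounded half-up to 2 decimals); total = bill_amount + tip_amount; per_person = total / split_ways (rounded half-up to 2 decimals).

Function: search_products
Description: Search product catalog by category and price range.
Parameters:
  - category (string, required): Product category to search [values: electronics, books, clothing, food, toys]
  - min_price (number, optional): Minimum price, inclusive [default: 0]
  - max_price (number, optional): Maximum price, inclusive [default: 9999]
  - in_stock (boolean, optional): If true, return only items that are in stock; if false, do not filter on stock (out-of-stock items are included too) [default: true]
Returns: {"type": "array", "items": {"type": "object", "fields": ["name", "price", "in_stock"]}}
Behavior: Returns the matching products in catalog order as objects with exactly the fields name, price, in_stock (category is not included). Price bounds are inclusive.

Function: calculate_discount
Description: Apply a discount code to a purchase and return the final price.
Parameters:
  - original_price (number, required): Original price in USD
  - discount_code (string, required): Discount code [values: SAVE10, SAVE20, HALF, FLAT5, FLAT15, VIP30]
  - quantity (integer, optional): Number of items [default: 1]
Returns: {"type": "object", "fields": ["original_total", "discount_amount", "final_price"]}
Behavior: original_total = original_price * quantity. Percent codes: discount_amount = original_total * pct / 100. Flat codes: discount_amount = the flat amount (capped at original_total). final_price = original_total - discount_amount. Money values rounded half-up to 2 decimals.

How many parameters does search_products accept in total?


Parameters of search_products: category (required), min_price (optional), max_price (optional), in_stock (optional)
Total:
4


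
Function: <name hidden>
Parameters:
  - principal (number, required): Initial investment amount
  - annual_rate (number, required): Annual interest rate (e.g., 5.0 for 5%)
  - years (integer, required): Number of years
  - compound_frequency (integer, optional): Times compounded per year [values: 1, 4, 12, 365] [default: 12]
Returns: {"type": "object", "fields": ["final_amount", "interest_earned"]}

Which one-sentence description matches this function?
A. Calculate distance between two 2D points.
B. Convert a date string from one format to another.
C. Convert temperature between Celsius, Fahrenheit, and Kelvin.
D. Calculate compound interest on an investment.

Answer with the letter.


Parameters principal, annual_rate, years, compound_frequency and return ["final_amount", "interest_earned"] fit: Calculate compound interest on an investment.
D


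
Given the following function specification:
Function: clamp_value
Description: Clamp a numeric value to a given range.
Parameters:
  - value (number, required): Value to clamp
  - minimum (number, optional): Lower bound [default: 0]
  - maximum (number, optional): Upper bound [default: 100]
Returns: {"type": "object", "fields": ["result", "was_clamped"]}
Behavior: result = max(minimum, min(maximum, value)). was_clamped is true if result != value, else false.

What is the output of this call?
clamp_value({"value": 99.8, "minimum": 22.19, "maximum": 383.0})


result = max(22.19, min(383.0, 99.8)) = max(22.19, 99.8) = 99.8
was_clamped = (99.8 != 99.8) = false
Output:
{"result": 99.8, "was_clamped": false}


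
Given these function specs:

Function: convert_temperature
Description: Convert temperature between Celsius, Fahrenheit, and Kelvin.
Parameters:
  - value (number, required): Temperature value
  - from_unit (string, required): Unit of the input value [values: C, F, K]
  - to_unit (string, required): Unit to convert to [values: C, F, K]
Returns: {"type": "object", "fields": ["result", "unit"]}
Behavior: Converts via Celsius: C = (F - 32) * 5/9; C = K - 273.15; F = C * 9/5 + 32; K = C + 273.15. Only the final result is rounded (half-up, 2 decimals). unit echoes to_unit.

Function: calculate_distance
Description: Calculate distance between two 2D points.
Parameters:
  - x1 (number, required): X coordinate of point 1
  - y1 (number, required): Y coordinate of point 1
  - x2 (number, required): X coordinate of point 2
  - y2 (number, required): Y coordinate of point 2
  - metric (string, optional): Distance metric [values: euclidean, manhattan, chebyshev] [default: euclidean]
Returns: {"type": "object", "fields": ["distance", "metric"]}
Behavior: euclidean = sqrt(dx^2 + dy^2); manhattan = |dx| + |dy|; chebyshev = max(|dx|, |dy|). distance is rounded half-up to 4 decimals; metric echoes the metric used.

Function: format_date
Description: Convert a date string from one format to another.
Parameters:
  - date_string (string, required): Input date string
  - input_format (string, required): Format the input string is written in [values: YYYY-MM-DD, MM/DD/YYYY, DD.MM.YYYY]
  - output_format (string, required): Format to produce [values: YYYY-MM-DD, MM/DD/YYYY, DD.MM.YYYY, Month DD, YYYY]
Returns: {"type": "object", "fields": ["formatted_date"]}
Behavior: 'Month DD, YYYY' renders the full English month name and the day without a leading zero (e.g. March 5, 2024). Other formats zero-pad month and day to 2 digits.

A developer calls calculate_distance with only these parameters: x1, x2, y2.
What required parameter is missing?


Required parameters: x1, y1, x2, y2
Provided: x1, x2, y2
Missing: y1
y1


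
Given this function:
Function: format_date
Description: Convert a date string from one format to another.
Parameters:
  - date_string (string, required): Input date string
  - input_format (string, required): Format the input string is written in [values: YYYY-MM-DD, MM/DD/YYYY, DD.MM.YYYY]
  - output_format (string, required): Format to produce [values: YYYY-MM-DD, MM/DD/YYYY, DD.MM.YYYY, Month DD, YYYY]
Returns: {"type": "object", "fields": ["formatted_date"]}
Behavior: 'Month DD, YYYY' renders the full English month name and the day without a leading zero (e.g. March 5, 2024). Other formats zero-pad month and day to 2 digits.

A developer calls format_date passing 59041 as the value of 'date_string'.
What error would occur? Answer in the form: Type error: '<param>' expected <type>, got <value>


Spec: 'date_string' is declared as string; 59041 is an integer.
Type error: 'date_string' expected string, got 59041


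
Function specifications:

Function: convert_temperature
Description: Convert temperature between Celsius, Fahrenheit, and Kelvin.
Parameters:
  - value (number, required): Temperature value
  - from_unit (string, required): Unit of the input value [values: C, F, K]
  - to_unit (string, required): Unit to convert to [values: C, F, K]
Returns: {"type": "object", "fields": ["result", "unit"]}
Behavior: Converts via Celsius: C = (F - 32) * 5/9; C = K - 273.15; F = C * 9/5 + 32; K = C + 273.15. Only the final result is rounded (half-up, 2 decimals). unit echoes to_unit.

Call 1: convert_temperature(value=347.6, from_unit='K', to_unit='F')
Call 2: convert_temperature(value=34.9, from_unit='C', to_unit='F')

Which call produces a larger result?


Call 1:
  To C: 347.6 - 273.15 = 74.45
  To F: 74.45 * 9/5 + 32 = 166.01
  Round to 2 decimals: 166.01
  -> 166.01 F
Call 2:
  Input already in C: 34.9
  To F: 34.9 * 9/5 + 32 = 94.82
  Round to 2 decimals: 94.82
  -> 94.82 F
Call 1 (166.01 F)


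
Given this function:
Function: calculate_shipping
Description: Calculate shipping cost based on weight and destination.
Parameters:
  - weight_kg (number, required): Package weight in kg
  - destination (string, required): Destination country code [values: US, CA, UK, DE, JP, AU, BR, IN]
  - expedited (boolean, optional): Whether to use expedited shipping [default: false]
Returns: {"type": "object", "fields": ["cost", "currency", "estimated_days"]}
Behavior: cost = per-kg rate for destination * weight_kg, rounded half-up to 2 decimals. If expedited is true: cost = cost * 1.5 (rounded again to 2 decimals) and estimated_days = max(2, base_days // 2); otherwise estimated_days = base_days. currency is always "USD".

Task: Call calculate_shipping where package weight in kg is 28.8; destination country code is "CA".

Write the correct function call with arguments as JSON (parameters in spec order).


Mapping each described value to its parameter name:
  'Package weight in kg' -> weight_kg = 28.8
  'Destination country code' -> destination = "CA"
calculate_shipping({"weight_kg": 28.8, "destination": "CA"})


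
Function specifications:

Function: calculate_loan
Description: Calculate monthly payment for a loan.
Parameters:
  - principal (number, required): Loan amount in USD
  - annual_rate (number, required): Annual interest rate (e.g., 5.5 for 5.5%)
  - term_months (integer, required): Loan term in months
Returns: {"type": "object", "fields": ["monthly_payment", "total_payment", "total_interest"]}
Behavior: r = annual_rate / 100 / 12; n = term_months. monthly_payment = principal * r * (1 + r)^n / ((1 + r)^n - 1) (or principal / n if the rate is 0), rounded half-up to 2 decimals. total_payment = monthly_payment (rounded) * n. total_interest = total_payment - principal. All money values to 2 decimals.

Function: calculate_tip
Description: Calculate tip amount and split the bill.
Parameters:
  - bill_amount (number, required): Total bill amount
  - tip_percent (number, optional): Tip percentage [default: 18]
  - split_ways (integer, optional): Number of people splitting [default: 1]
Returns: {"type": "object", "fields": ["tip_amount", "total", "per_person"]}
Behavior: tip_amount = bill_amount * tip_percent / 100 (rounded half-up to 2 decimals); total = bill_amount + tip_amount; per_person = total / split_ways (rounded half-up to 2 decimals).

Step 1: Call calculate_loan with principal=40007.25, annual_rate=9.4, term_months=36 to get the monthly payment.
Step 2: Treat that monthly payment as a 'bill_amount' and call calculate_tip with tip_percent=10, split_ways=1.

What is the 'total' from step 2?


Step 1: calculate_loan(principal=40007.25, annual_rate=9.4, term_months=36)
  r = 9.4 / 100 / 12 = 0.007833333333 (keep full precision)
  (1 + r)^36 = 1.3243228
  monthly_payment = 40007.25 * 0.007833333333 * 1.3243228 / (1.3243228 - 1) = 1279.680886 -> 1279.68
  total_payment = 1279.68 * 36 = 46068.48
  total_interest = 46068.48 - 40007.25 = 6061.23
  -> monthly_payment = 1279.68
Step 2: calculate_tip(bill_amount=1279.68, tip_percent=10, split_ways=1)
  tip_amount = 1279.68 * 10/100 = 127.968 -> 127.97
  total = 1279.68 + 127.97 = 1407.65
  per_person = 1407.65 / 1 = 1407.65 -> 1407.65
  -> total = 1407.65
$1407.65


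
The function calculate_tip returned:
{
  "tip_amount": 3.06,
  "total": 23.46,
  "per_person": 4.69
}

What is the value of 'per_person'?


4.69


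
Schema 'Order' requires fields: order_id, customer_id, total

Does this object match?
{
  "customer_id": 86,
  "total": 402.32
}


Checking required fields...
Missing: order_id
Invalid - missing required field 'order_id'


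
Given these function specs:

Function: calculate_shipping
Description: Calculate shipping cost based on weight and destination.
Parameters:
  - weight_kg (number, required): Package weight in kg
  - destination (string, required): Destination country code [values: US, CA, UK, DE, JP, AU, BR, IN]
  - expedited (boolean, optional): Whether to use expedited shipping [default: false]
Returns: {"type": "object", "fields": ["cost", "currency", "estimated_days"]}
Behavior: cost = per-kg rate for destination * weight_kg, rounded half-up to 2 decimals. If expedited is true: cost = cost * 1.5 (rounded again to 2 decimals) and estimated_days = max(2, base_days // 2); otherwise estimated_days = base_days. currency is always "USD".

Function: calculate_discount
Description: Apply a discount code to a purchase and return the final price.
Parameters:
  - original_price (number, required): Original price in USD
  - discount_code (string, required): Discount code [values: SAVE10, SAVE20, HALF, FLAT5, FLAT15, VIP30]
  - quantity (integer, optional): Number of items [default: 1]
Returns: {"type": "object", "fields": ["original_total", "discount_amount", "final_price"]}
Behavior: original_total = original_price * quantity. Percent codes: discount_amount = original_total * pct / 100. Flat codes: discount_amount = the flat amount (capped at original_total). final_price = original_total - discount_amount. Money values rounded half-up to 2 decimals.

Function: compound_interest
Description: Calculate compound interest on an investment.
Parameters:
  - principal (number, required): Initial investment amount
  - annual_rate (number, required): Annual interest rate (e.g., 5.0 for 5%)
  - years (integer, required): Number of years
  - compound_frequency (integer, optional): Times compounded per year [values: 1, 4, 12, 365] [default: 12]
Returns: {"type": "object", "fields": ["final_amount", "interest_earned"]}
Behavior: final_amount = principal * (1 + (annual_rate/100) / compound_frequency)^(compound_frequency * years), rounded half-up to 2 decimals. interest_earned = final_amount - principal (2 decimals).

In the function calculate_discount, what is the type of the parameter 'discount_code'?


The calculate_discount spec declares:
  - discount_code (string, required): Discount code [values: SAVE10, SAVE20, HALF, FLAT5, FLAT15, VIP30]
Type:
string


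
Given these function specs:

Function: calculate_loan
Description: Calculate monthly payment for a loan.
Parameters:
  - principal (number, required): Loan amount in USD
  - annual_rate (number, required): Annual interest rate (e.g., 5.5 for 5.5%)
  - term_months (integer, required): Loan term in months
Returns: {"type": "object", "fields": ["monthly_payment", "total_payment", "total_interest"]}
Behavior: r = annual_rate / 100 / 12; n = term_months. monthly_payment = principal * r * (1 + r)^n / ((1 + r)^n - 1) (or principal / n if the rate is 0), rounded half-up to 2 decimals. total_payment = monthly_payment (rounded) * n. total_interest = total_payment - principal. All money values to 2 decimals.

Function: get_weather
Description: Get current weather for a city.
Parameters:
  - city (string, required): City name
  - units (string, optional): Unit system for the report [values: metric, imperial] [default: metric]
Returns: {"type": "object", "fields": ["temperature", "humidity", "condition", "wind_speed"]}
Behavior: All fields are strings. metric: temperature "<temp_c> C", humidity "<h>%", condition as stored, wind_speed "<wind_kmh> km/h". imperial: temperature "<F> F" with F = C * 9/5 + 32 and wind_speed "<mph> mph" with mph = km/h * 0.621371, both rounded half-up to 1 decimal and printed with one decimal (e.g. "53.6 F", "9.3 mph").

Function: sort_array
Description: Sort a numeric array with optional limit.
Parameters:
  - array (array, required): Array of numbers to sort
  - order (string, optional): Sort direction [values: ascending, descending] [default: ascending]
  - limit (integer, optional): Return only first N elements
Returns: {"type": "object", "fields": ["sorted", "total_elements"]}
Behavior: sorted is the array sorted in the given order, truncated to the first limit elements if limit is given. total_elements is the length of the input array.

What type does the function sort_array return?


The sort_array spec declares Returns: {"type": "object", "fields": ["sorted", "total_elements"]}
Type:
object


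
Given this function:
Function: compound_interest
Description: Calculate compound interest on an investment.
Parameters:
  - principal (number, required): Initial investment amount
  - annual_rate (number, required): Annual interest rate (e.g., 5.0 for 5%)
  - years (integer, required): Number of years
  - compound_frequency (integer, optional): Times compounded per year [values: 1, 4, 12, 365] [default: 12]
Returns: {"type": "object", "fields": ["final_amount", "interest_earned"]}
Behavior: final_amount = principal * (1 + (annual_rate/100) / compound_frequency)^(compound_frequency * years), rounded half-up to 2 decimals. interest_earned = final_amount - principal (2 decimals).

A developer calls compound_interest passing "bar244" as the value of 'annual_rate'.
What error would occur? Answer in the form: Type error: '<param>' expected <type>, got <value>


Spec: 'annual_rate' is declared as number; "bar244" is a string.
Type error: 'annual_rate' expected number, got "bar244"


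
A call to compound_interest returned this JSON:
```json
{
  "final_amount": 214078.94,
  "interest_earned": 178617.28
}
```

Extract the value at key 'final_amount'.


214078.94


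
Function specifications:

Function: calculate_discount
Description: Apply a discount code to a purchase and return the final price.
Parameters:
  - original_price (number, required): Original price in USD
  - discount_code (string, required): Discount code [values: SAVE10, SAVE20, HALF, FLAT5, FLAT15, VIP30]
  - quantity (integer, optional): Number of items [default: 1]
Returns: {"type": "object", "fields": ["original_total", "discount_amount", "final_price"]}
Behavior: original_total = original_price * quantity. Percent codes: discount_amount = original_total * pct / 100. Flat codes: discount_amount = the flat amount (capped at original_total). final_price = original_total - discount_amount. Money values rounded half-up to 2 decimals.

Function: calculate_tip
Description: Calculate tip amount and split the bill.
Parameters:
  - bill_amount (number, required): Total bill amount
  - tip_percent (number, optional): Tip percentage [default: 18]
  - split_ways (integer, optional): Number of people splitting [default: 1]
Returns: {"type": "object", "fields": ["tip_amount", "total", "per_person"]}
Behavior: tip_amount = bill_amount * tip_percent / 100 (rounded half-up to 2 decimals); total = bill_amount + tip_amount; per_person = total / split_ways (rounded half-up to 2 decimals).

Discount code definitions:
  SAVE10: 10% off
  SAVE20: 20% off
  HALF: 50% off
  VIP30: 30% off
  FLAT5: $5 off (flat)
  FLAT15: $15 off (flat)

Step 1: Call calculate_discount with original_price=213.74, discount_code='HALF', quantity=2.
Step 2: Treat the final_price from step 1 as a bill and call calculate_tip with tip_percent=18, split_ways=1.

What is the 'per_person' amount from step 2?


Step 1: calculate_discount(original_price=213.74, discount_code=HALF, quantity=2)
  original_total = 213.74 * 2 = 427.48
  HALF = 50% off: discount_amount = 427.48 * 50/100 = 213.74 -> 213.74
  final_price = 427.48 - 213.74 = 213.74
  -> final_price = 213.74
Step 2: calculate_tip(bill_amount=213.74, tip_percent=18, split_ways=1)
  tip_amount = 213.74 * 18/100 = 38.4732 -> 38.47
  total = 213.74 + 38.47 = 252.21
  per_person = 252.21 / 1 = 252.21 -> 252.21
  -> per_person = 252.21
$252.21


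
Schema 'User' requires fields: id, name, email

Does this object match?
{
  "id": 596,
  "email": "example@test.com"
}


Checking required fields...
Missing: name
Invalid - missing required field 'name'


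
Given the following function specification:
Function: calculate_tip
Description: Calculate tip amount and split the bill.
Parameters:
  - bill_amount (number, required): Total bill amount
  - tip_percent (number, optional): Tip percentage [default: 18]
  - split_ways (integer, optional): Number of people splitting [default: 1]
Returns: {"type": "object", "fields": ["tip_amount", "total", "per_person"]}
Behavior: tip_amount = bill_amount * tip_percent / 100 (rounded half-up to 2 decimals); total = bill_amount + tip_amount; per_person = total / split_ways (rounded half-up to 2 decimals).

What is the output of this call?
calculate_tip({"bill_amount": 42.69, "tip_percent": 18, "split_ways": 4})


tip_amount = 42.69 * 18/100 = 7.6842 -> 7.68
total = 42.69 + 7.68 = 50.37
per_person = 50.37 / 4 = 12.5925 -> 12.59
Output:
{"tip_amount": 7.68, "total": 50.37, "per_person": 12.59}


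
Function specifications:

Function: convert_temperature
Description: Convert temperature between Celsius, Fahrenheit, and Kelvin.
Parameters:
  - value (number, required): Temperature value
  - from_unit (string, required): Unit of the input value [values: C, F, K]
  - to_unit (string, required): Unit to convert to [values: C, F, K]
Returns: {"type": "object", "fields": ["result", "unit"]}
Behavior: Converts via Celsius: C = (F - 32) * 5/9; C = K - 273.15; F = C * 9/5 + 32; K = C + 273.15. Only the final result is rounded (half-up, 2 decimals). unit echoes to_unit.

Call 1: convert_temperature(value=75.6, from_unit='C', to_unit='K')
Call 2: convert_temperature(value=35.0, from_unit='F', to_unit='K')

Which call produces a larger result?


Call 1:
  Input already in C: 75.6
  To K: 75.6 + 273.15 = 348.75
  Round to 2 decimals: 348.75
  -> 348.75 K
Call 2:
  To C: (35 - 32) * 5/9 = 1.666667
  To K: 1.666667 + 273.15 = 274.816667
  Round to 2 decimals: 274.82
  -> 274.82 K
Call 1 (348.75 K)


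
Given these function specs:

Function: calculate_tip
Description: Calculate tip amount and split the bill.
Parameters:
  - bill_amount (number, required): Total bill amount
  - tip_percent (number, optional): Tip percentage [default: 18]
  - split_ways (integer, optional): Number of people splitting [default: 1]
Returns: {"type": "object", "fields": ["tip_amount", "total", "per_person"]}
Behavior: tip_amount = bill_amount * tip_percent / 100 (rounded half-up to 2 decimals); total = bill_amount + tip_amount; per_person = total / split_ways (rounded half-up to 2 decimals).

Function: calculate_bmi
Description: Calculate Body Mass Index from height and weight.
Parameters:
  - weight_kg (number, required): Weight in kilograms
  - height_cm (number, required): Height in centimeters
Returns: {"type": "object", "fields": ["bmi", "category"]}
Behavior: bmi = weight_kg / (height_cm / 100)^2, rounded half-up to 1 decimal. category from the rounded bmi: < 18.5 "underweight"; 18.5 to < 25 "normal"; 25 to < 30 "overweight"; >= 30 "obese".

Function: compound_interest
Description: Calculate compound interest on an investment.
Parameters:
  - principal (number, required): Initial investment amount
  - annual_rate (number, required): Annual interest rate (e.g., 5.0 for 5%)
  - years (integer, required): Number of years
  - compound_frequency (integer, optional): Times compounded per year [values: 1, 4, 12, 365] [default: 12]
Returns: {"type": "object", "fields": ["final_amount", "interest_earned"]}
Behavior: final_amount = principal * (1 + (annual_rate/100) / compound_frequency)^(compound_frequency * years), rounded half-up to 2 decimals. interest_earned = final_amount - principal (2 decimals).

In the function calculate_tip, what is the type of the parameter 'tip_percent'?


The calculate_tip spec declares:
  - tip_percent (number, optional): Tip percentage [default: 18]
Type:
number


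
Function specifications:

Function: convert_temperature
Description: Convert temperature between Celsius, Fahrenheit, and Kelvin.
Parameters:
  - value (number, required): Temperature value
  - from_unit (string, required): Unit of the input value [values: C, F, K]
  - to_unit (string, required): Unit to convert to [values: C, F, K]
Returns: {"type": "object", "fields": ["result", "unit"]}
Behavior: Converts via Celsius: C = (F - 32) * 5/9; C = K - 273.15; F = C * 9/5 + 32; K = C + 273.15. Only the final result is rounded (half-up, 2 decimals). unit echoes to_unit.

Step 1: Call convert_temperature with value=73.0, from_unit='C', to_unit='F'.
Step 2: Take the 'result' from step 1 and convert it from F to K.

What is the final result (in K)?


Step 1: convert_temperature(value=73.0, from_unit=C, to_unit=F)
  Input already in C: 73
  To F: 73 * 9/5 + 32 = 163.4
  Round to 2 decimals: 163.4
  -> result = 163.4 F
Step 2: convert_temperature(value=163.4, from_unit=F, to_unit=K)
  To C: (163.4 - 32) * 5/9 = 73
  To K: 73 + 273.15 = 346.15
  Round to 2 decimals: 346.15
  -> result = 346.15 K
346.15 K


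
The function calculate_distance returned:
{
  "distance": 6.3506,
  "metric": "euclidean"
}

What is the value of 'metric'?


euclidean


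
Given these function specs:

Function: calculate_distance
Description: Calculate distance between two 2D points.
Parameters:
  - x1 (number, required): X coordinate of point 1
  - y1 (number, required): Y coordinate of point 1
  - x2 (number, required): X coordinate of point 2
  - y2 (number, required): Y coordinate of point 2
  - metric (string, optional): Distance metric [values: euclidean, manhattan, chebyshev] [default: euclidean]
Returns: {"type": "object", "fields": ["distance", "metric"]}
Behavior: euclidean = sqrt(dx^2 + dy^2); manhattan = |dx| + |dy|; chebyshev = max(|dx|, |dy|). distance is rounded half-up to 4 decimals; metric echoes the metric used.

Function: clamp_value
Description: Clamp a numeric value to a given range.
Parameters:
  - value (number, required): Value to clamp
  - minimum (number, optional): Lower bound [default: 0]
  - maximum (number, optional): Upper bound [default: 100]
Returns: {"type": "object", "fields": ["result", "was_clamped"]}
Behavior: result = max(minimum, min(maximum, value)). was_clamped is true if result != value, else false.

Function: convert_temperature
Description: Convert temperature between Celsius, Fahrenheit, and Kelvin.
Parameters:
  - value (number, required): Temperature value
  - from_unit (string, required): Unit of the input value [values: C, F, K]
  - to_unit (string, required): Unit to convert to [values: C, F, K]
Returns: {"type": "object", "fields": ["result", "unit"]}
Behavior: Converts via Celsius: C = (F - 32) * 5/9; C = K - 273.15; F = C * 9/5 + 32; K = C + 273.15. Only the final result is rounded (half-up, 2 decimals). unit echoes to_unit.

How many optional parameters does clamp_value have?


Parameters of clamp_value: value (required), minimum (optional), maximum (optional)
Optional count:
2


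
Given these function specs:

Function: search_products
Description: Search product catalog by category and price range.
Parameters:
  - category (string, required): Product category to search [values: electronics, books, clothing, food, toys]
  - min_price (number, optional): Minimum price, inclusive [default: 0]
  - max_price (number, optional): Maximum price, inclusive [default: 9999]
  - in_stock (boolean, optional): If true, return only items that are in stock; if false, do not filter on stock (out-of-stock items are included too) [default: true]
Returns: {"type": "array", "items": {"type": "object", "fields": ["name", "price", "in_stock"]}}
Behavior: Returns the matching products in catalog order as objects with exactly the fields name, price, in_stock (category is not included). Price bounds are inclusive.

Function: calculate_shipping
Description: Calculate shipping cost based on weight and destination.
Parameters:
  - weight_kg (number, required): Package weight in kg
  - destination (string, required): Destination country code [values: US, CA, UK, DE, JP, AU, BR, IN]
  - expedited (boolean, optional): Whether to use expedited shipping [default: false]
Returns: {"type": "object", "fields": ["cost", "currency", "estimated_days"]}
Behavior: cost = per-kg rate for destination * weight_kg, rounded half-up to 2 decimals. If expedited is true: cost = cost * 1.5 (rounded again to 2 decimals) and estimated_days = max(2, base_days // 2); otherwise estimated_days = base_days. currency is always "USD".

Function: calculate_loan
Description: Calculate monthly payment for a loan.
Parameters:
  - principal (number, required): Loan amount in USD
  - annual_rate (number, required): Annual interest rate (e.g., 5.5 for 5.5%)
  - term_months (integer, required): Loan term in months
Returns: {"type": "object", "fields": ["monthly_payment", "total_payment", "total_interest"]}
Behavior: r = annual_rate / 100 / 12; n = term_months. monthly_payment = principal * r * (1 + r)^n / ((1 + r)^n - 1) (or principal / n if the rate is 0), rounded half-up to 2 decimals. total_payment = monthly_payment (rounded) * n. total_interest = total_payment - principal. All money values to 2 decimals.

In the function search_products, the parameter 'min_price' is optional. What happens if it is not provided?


The search_products spec declares:
  - min_price (number, optional): Minimum price, inclusive [default: 0]
It defaults to 0


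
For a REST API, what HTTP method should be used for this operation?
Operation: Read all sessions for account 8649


GET = read, POST = create, PUT = update/replace, DELETE = remove
This operation is a read.
GET


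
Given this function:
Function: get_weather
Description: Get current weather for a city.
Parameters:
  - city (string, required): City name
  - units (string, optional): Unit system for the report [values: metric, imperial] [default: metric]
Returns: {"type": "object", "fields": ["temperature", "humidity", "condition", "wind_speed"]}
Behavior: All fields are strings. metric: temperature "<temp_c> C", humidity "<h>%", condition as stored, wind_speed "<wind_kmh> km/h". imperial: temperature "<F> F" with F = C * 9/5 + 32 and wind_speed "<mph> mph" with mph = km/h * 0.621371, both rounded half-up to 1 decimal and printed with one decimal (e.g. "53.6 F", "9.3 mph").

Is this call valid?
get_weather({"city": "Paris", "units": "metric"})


Checking all required parameters present and types match... All valid.
Valid


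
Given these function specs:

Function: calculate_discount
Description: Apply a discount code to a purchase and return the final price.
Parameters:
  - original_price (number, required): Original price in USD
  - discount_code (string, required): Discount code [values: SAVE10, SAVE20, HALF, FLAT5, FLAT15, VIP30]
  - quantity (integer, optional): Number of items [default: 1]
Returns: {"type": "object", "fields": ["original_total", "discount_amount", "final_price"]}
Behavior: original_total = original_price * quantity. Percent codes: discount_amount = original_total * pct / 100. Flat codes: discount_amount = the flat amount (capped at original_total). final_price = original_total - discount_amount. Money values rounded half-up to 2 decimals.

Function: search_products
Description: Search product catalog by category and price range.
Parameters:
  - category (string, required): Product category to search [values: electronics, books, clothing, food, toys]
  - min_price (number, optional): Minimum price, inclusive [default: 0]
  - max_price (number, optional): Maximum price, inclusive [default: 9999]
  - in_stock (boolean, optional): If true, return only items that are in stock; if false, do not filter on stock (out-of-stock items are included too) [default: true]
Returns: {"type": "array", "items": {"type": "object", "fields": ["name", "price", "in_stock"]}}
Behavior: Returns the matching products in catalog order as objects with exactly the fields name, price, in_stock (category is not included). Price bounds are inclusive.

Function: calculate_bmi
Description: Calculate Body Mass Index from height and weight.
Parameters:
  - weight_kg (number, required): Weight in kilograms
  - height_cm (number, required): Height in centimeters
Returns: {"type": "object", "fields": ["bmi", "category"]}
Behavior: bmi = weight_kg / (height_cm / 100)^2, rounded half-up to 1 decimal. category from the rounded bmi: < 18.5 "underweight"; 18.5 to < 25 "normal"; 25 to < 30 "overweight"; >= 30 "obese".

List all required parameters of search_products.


Parameters of search_products and their required/optional flag:
  category: required
  min_price: optional
  max_price: optional
  in_stock: optional
category


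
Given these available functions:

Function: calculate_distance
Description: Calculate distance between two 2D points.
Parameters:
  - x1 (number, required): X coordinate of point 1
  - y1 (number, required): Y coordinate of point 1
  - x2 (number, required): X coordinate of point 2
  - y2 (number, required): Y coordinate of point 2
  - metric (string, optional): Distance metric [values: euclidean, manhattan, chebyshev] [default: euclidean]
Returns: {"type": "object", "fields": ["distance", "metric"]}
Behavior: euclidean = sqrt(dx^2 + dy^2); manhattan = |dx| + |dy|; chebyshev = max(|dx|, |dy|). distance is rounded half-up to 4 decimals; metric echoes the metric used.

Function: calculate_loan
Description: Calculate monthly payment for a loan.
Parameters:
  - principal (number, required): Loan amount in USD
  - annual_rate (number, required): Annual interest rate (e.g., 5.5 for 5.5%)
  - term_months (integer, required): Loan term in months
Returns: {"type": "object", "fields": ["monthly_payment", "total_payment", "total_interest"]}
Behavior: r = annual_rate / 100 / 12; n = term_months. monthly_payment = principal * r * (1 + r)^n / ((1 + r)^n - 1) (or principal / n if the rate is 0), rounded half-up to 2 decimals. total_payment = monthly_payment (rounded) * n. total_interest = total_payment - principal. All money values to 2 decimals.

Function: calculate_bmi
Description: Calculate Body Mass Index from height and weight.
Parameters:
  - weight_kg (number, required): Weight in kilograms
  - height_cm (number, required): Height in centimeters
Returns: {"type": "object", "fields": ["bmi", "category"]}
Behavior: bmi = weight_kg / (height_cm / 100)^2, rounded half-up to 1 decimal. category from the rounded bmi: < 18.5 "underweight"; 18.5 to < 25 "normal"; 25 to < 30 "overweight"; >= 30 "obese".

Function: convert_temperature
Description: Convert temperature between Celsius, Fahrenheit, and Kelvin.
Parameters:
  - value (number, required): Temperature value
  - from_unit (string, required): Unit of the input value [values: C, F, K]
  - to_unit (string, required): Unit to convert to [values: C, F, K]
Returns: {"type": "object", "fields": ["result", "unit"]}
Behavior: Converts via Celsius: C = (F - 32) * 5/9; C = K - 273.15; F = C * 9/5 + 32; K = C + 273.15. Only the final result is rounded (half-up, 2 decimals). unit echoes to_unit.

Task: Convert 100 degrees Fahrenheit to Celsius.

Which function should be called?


The task needs a function whose description is: Convert temperature between Celsius, Fahrenheit, and Kelvin.
convert_temperature


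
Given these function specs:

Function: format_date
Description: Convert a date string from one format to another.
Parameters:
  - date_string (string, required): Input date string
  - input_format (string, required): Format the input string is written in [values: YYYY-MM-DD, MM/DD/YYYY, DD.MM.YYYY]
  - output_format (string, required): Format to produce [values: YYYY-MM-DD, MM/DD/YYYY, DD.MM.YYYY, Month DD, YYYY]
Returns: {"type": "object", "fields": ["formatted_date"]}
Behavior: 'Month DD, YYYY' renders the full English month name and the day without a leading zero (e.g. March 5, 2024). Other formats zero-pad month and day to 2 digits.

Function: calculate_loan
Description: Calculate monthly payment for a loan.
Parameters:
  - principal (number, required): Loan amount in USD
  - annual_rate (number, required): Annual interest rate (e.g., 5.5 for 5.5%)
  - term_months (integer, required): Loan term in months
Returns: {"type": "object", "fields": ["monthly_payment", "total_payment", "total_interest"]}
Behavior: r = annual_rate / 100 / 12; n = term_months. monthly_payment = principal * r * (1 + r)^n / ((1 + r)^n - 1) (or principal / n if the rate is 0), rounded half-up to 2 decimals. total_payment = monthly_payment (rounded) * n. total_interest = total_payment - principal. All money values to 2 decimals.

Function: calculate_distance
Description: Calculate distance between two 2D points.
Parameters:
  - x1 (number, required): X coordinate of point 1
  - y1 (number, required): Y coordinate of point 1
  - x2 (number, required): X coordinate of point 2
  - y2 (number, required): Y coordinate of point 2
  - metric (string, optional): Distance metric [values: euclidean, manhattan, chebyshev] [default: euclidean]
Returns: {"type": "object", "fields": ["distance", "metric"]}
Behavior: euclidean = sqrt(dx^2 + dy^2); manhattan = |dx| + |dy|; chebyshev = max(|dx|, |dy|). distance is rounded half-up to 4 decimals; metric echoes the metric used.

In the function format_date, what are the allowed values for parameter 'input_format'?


The format_date spec declares:
  - input_format (string, required): Format the input string is written in [values: YYYY-MM-DD, MM/DD/YYYY, DD.MM.YYYY]
Allowed values:
YYYY-MM-DD, MM/DD/YYYY, DD.MM.YYYY


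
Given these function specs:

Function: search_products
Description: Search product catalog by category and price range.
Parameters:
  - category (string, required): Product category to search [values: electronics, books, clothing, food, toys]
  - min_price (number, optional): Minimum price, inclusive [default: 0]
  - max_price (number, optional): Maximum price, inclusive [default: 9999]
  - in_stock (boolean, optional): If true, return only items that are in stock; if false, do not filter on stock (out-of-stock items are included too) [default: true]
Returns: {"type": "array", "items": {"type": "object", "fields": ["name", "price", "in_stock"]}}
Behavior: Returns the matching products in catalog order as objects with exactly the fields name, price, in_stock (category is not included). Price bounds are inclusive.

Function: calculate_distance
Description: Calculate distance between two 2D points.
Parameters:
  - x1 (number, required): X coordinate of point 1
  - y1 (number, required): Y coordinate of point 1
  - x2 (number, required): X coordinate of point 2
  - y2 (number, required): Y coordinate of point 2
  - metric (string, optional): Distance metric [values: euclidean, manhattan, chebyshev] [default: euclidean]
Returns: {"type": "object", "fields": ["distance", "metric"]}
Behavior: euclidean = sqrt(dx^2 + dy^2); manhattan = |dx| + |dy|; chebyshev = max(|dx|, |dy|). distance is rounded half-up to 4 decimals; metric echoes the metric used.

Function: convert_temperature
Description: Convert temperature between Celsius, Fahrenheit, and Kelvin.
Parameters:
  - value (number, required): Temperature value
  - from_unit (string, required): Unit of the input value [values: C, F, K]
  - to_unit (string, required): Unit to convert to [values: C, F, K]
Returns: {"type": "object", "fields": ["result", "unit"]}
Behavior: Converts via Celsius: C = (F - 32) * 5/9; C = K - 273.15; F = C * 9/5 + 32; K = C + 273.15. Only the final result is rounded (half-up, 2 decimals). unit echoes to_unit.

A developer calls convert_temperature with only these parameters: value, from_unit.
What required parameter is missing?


Required parameters: value, from_unit, to_unit
Provided: value, from_unit
Missing: to_unit
to_unit
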